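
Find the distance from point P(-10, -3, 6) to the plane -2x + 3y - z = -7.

distance = |a·x₀ + b·y₀ + c·z₀ - d| / √(a² + b² + c²)
  = |(-2)·(-10) + 3·(-3) + (-1)·6 - (-7)| / √((-2)² + 3² + (-1)²)
  = |20 - 9 - 6 + 7| / √(4 + 9 + 1)
  = |12| / √14
  = 12 / 3.742
  ≈ 3.207

3.207


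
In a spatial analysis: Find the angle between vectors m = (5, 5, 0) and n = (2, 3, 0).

m·n = 5·2 + 5·3 + 0·0 = 10 + 15 + 0 = 25
|m| = √(5² + 5² + 0²) = √50 ≈ 7.071
|n| = √(2² + 3² + 0²) = √13 ≈ 3.606
cos θ = (m·n)/(|m||n|) = 25/(7.071·3.606) ≈ 0.9806
θ = arccos(0.9806) ≈ 11.31°

11.31°


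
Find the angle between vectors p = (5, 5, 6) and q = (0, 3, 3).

p·q = 5·0 + 5·3 + 6·3 = 0 + 15 + 18 = 33
|p| = √(5² + 5² + 6²) = √86 ≈ 9.274
|q| = √(0² + 3² + 3²) = √18 ≈ 4.243
cos θ = (p·q)/(|p||q|) = 33/(9.274·4.243) ≈ 0.8387
θ = arccos(0.8387) ≈ 32.99°

32.99°


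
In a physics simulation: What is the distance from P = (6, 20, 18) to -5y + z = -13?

distance = |a·x₀ + b·y₀ + c·z₀ - d| / √(a² + b² + c²)
  = |0·6 + (-5)·20 + 1·18 - (-13)| / √(0² + (-5)² + 1²)
  = |0 - 100 + 18 + 13| / √(0 + 25 + 1)
  = |-69| / √26
  = 69 / 5.099
  ≈ 13.53

13.53


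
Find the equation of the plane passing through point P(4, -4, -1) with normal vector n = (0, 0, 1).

The plane through P with normal n = (a, b, c) satisfies n·(r - P) = 0,
i.e. ax + by + cz = a·x₀ + b·y₀ + c·z₀.
d = 0·4 + 0·(-4) + 1·(-1)
  = 0 + 0 - 1
  = -1
Equation: z = -1

z = -1


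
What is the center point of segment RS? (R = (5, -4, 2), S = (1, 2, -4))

M = ((x₁+x₂)/2, (y₁+y₂)/2, (z₁+z₂)/2)
  = ((5 + 1)/2, (-4 + 2)/2, (2 - 4)/2)
  = (6/2, -2/2, -2/2)
  = (3, -1, -1)

(3, -1, -1)


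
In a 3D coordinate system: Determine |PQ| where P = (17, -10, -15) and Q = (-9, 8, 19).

d = √[(x₂-x₁)² + (y₂-y₁)² + (z₂-z₁)²]
  = √[(-26)² + 18² + 34²]
  = √[676 + 324 + 1156]
  = √2156
  ≈ 46.43

46.43


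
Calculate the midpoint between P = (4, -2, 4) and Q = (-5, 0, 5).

M = ((x₁+x₂)/2, (y₁+y₂)/2, (z₁+z₂)/2)
  = ((4 - 5)/2, (-2 + 0)/2, (4 + 5)/2)
  = (-1/2, -2/2, 9/2)
  = (-0.5, -1, 4.5)

(-0.5, -1, 4.5)


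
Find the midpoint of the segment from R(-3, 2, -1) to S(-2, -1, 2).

M = ((x₁+x₂)/2, (y₁+y₂)/2, (z₁+z₂)/2)
  = ((-3 - 2)/2, (2 - 1)/2, (-1 + 2)/2)
  = (-5/2, 1/2, 1/2)
  = (-2.5, 0.5, 0.5)

(-2.5, 0.5, 0.5)


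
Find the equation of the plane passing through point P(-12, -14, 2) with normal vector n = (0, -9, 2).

The plane through P with normal n = (a, b, c) satisfies n·(r - P) = 0,
i.e. ax + by + cz = a·x₀ + b·y₀ + c·z₀.
d = 0·(-12) + (-9)·(-14) + 2·2
  = 0 + 126 + 4
  = 130
Equation: -9y + 2z = 130

-9y + 2z = 130


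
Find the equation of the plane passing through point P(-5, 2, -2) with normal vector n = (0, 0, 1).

The plane through P with normal n = (a, b, c) satisfies n·(r - P) = 0,
i.e. ax + by + cz = a·x₀ + b·y₀ + c·z₀.
d = 0·(-5) + 0·2 + 1·(-2)
  = 0 + 0 - 2
  = -2
Equation: z = -2

z = -2


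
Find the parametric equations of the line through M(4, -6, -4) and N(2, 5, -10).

Direction vector d = N - M = (2 - 4, 5 + 6, -10 + 4) = (-2, 11, -6)
Parametric form r = M + t·d:
x = 4 - 2t, y = -6 + 11t, z = -4 - 6t

x = 4 - 2t, y = -6 + 11t, z = -4 - 6t


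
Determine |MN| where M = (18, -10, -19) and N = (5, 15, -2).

d = √[(x₂-x₁)² + (y₂-y₁)² + (z₂-z₁)²]
  = √[(-13)² + 25² + 17²]
  = √[169 + 625 + 289]
  = √1083
  ≈ 32.91

32.91


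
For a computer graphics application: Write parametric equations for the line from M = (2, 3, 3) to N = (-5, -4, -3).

Direction vector d = N - M = (-5 - 2, -4 - 3, -3 - 3) = (-7, -7, -6)
Parametric form r = M + t·d:
x = 2 - 7t, y = 3 - 7t, z = 3 - 6t

x = 2 - 7t, y = 3 - 7t, z = 3 - 6t


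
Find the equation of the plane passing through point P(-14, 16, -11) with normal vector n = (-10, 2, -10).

The plane through P with normal n = (a, b, c) satisfies n·(r - P) = 0,
i.e. ax + by + cz = a·x₀ + b·y₀ + c·z₀.
d = (-10)·(-14) + 2·16 + (-10)·(-11)
  = 140 + 32 + 110
  = 282
Equation: -10x + 2y - 10z = 282

-10x + 2y - 10z = 282


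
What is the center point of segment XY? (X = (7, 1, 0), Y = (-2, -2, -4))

M = ((x₁+x₂)/2, (y₁+y₂)/2, (z₁+z₂)/2)
  = ((7 - 2)/2, (1 - 2)/2, (0 - 4)/2)
  = (5/2, -1/2, -4/2)
  = (2.5, -0.5, -2)

(2.5, -0.5, -2)


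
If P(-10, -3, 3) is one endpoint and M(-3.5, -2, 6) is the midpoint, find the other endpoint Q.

Q = 2M - P
  = (2·(-3.5) - (-10), 2·(-2) - (-3), 2·6 - 3)
  = (-7 + 10, -4 + 3, 12 - 3)
  = (3, -1, 9)

(3, -1, 9)


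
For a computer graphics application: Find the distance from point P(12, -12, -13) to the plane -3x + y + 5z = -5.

distance = |a·x₀ + b·y₀ + c·z₀ - d| / √(a² + b² + c²)
  = |(-3)·12 + 1·(-12) + 5·(-13) - (-5)| / √((-3)² + 1² + 5²)
  = |-36 - 12 - 65 + 5| / √(9 + 1 + 25)
  = |-108| / √35
  = 108 / 5.916
  ≈ 18.26

18.26


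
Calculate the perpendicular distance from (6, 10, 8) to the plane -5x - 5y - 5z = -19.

distance = |a·x₀ + b·y₀ + c·z₀ - d| / √(a² + b² + c²)
  = |(-5)·6 + (-5)·10 + (-5)·8 - (-19)| / √((-5)² + (-5)² + (-5)²)
  = |-30 - 50 - 40 + 19| / √(25 + 25 + 25)
  = |-101| / √75
  = 101 / 8.66
  ≈ 11.66

11.66


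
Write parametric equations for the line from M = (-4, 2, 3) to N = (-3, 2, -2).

Direction vector d = N - M = (-3 + 4, 2 - 2, -2 - 3) = (1, 0, -5)
Parametric form r = M + t·d:
x = -4 + t, y = 2, z = 3 - 5t

x = -4 + t, y = 2, z = 3 - 5t


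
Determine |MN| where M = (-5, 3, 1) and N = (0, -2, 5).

d = √[(x₂-x₁)² + (y₂-y₁)² + (z₂-z₁)²]
  = √[5² + (-5)² + 4²]
  = √[25 + 25 + 16]
  = √66
  ≈ 8.124

8.124


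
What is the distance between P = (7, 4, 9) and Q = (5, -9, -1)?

d = √[(x₂-x₁)² + (y₂-y₁)² + (z₂-z₁)²]
  = √[(-2)² + (-13)² + (-10)²]
  = √[4 + 169 + 100]
  = √273
  ≈ 16.52

16.52


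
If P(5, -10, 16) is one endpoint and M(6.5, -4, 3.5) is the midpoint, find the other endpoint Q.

Q = 2M - P
  = (2·6.5 - 5, 2·(-4) - (-10), 2·3.5 - 16)
  = (13 - 5, -8 + 10, 7 - 16)
  = (8, 2, -9)

(8, 2, -9)


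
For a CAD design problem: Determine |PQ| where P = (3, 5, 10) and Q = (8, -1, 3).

d = √[(x₂-x₁)² + (y₂-y₁)² + (z₂-z₁)²]
  = √[5² + (-6)² + (-7)²]
  = √[25 + 36 + 49]
  = √110
  ≈ 10.49

10.49


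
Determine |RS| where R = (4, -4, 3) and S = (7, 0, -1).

d = √[(x₂-x₁)² + (y₂-y₁)² + (z₂-z₁)²]
  = √[3² + 4² + (-4)²]
  = √[9 + 16 + 16]
  = √41
  ≈ 6.403

6.403


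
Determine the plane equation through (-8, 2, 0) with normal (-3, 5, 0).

The plane through P with normal n = (a, b, c) satisfies n·(r - P) = 0,
i.e. ax + by + cz = a·x₀ + b·y₀ + c·z₀.
d = (-3)·(-8) + 5·2 + 0·0
  = 24 + 10 + 0
  = 34
Equation: -3x + 5y = 34

-3x + 5y = 34


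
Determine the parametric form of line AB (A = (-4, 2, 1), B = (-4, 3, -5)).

Direction vector d = B - A = (-4 + 4, 3 - 2, -5 - 1) = (0, 1, -6)
Parametric form r = A + t·d:
x = -4, y = 2 + t, z = 1 - 6t

x = -4, y = 2 + t, z = 1 - 6t


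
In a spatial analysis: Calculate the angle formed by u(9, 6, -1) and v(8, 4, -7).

u·v = 9·8 + 6·4 + (-1)·(-7) = 72 + 24 + 7 = 103
|u| = √(9² + 6² + (-1)²) = √118 ≈ 10.86
|v| = √(8² + 4² + (-7)²) = √129 ≈ 11.36
cos θ = (u·v)/(|u||v|) = 103/(10.86·11.36) ≈ 0.8348
θ = arccos(0.8348) ≈ 33.4°

33.4°


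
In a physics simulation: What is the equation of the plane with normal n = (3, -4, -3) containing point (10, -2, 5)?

The plane through P with normal n = (a, b, c) satisfies n·(r - P) = 0,
i.e. ax + by + cz = a·x₀ + b·y₀ + c·z₀.
d = 3·10 + (-4)·(-2) + (-3)·5
  = 30 + 8 - 15
  = 23
Equation: 3x - 4y - 3z = 23

3x - 4y - 3z = 23


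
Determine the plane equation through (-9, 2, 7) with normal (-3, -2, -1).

The plane through P with normal n = (a, b, c) satisfies n·(r - P) = 0,
i.e. ax + by + cz = a·x₀ + b·y₀ + c·z₀.
d = (-3)·(-9) + (-2)·2 + (-1)·7
  = 27 - 4 - 7
  = 16
Equation: -3x - 2y - z = 16

-3x - 2y - z = 16


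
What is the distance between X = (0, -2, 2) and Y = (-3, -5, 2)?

d = √[(x₂-x₁)² + (y₂-y₁)² + (z₂-z₁)²]
  = √[(-3)² + (-3)² + 0²]
  = √[9 + 9 + 0]
  = √18
  ≈ 4.243

4.243


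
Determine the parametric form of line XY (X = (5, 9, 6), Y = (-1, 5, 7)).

Direction vector d = Y - X = (-1 - 5, 5 - 9, 7 - 6) = (-6, -4, 1)
Parametric form r = X + t·d:
x = 5 - 6t, y = 9 - 4t, z = 6 + t

x = 5 - 6t, y = 9 - 4t, z = 6 + t


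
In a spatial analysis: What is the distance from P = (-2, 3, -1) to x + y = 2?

distance = |a·x₀ + b·y₀ + c·z₀ - d| / √(a² + b² + c²)
  = |1·(-2) + 1·3 + 0·(-1) - 2| / √(1² + 1² + 0²)
  = |-2 + 3 + 0 - 2| / √(1 + 1 + 0)
  = |-1| / √2
  = 1 / 1.414
  ≈ 0.7071

0.7071


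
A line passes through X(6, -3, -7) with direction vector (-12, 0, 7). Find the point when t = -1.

P(t) = X + t·d
  = (6 + (-12)·(-1), -3 + 0·(-1), -7 + 7·(-1))
  = (6 + 12, -3 + 0, -7 - 7)
  = (18, -3, -14)

(18, -3, -14)


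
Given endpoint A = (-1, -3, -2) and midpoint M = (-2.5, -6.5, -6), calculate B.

B = 2M - A
  = (2·(-2.5) - (-1), 2·(-6.5) - (-3), 2·(-6) - (-2))
  = (-5 + 1, -13 + 3, -12 + 2)
  = (-4, -10, -10)

(-4, -10, -10)


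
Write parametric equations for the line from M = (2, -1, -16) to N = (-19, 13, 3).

Direction vector d = N - M = (-19 - 2, 13 + 1, 3 + 16) = (-21, 14, 19)
Parametric form r = M + t·d:
x = 2 - 21t, y = -1 + 14t, z = -16 + 19t

x = 2 - 21t, y = -1 + 14t, z = -16 + 19t


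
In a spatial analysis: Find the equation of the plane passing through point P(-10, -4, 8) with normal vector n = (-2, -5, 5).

The plane through P with normal n = (a, b, c) satisfies n·(r - P) = 0,
i.e. ax + by + cz = a·x₀ + b·y₀ + c·z₀.
d = (-2)·(-10) + (-5)·(-4) + 5·8
  = 20 + 20 + 40
  = 80
Equation: -2x - 5y + 5z = 80

-2x - 5y + 5z = 80


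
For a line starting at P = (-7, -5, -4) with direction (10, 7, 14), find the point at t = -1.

P(t) = P + t·d
  = (-7 + 10·(-1), -5 + 7·(-1), -4 + 14·(-1))
  = (-7 - 10, -5 - 7, -4 - 14)
  = (-17, -12, -18)

(-17, -12, -18)


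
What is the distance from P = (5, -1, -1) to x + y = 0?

distance = |a·x₀ + b·y₀ + c·z₀ - d| / √(a² + b² + c²)
  = |1·5 + 1·(-1) + 0·(-1) - 0| / √(1² + 1² + 0²)
  = |5 - 1 + 0 + 0| / √(1 + 1 + 0)
  = |4| / √2
  = 4 / 1.414
  ≈ 2.828

2.828


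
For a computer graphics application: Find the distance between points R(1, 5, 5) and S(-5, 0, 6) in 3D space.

d = √[(x₂-x₁)² + (y₂-y₁)² + (z₂-z₁)²]
  = √[(-6)² + (-5)² + 1²]
  = √[36 + 25 + 1]
  = √62
  ≈ 7.874

7.874


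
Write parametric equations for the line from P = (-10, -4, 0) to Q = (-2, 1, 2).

Direction vector d = Q - P = (-2 + 10, 1 + 4, 2 + 0) = (8, 5, 2)
Parametric form r = P + t·d:
x = -10 + 8t, y = -4 + 5t, z = 0 + 2t

x = -10 + 8t, y = -4 + 5t, z = 0 + 2t


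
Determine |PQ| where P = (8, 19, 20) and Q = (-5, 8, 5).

d = √[(x₂-x₁)² + (y₂-y₁)² + (z₂-z₁)²]
  = √[(-13)² + (-11)² + (-15)²]
  = √[169 + 121 + 225]
  = √515
  ≈ 22.69

22.69


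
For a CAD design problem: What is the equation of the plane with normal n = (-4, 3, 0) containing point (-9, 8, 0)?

The plane through P with normal n = (a, b, c) satisfies n·(r - P) = 0,
i.e. ax + by + cz = a·x₀ + b·y₀ + c·z₀.
d = (-4)·(-9) + 3·8 + 0·0
  = 36 + 24 + 0
  = 60
Equation: -4x + 3y = 60

-4x + 3y = 60


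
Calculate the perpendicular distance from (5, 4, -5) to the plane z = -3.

distance = |a·x₀ + b·y₀ + c·z₀ - d| / √(a² + b² + c²)
  = |0·5 + 0·4 + 1·(-5) - (-3)| / √(0² + 0² + 1²)
  = |0 + 0 - 5 + 3| / √(0 + 0 + 1)
  = |-2| / √1
  = 2 / 1
  ≈ 2

2


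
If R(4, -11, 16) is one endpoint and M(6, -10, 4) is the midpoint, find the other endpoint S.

S = 2M - R
  = (2·6 - 4, 2·(-10) - (-11), 2·4 - 16)
  = (12 - 4, -20 + 11, 8 - 16)
  = (8, -9, -8)

(8, -9, -8)


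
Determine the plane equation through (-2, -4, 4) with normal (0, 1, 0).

The plane through P with normal n = (a, b, c) satisfies n·(r - P) = 0,
i.e. ax + by + cz = a·x₀ + b·y₀ + c·z₀.
d = 0·(-2) + 1·(-4) + 0·4
  = 0 - 4 + 0
  = -4
Equation: y = -4

y = -4


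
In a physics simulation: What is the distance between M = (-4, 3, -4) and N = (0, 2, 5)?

d = √[(x₂-x₁)² + (y₂-y₁)² + (z₂-z₁)²]
  = √[4² + (-1)² + 9²]
  = √[16 + 1 + 81]
  = √98
  ≈ 9.899

9.899


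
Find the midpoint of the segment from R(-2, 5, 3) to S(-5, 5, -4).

M = ((x₁+x₂)/2, (y₁+y₂)/2, (z₁+z₂)/2)
  = ((-2 - 5)/2, (5 + 5)/2, (3 - 4)/2)
  = (-7/2, 10/2, -1/2)
  = (-3.5, 5, -0.5)

(-3.5, 5, -0.5)


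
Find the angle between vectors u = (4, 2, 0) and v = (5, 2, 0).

u·v = 4·5 + 2·2 + 0·0 = 20 + 4 + 0 = 24
|u| = √(4² + 2² + 0²) = √20 ≈ 4.472
|v| = √(5² + 2² + 0²) = √29 ≈ 5.385
cos θ = (u·v)/(|u||v|) = 24/(4.472·5.385) ≈ 0.9965
θ = arccos(0.9965) ≈ 4.764°

4.764°


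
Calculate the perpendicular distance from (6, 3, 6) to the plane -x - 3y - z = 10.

distance = |a·x₀ + b·y₀ + c·z₀ - d| / √(a² + b² + c²)
  = |(-1)·6 + (-3)·3 + (-1)·6 - 10| / √((-1)² + (-3)² + (-1)²)
  = |-6 - 9 - 6 - 10| / √(1 + 9 + 1)
  = |-31| / √11
  = 31 / 3.317
  ≈ 9.347

9.347


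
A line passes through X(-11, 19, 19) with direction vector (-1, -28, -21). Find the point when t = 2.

P(t) = X + t·d
  = (-11 + (-1)·2, 19 + (-28)·2, 19 + (-21)·2)
  = (-11 - 2, 19 - 56, 19 - 42)
  = (-13, -37, -23)

(-13, -37, -23)


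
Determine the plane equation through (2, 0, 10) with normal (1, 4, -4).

The plane through P with normal n = (a, b, c) satisfies n·(r - P) = 0,
i.e. ax + by + cz = a·x₀ + b·y₀ + c·z₀.
d = 1·2 + 4·0 + (-4)·10
  = 2 + 0 - 40
  = -38
Equation: x + 4y - 4z = -38

x + 4y - 4z = -38


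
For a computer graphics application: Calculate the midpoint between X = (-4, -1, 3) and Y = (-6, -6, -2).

M = ((x₁+x₂)/2, (y₁+y₂)/2, (z₁+z₂)/2)
  = ((-4 - 6)/2, (-1 - 6)/2, (3 - 2)/2)
  = (-10/2, -7/2, 1/2)
  = (-5, -3.5, 0.5)

(-5, -3.5, 0.5)


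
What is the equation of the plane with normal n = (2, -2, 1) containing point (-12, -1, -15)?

The plane through P with normal n = (a, b, c) satisfies n·(r - P) = 0,
i.e. ax + by + cz = a·x₀ + b·y₀ + c·z₀.
d = 2·(-12) + (-2)·(-1) + 1·(-15)
  = -24 + 2 - 15
  = -37
Equation: 2x - 2y + z = -37

2x - 2y + z = -37


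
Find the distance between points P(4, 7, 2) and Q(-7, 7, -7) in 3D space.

d = √[(x₂-x₁)² + (y₂-y₁)² + (z₂-z₁)²]
  = √[(-11)² + 0² + (-9)²]
  = √[121 + 0 + 81]
  = √202
  ≈ 14.21

14.21


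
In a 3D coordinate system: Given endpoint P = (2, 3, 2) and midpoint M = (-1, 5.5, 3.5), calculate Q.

Q = 2M - P
  = (2·(-1) - 2, 2·5.5 - 3, 2·3.5 - 2)
  = (-2 - 2, 11 - 3, 7 - 2)
  = (-4, 8, 5)

(-4, 8, 5)


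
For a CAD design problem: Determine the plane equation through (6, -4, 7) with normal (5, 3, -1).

The plane through P with normal n = (a, b, c) satisfies n·(r - P) = 0,
i.e. ax + by + cz = a·x₀ + b·y₀ + c·z₀.
d = 5·6 + 3·(-4) + (-1)·7
  = 30 - 12 - 7
  = 11
Equation: 5x + 3y - z = 11

5x + 3y - z = 11


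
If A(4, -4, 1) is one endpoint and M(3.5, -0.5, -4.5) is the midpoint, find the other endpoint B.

B = 2M - A
  = (2·3.5 - 4, 2·(-0.5) - (-4), 2·(-4.5) - 1)
  = (7 - 4, -1 + 4, -9 - 1)
  = (3, 3, -10)

(3, 3, -10)


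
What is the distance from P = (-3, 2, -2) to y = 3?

distance = |a·x₀ + b·y₀ + c·z₀ - d| / √(a² + b² + c²)
  = |0·(-3) + 1·2 + 0·(-2) - 3| / √(0² + 1² + 0²)
  = |0 + 2 + 0 - 3| / √(0 + 1 + 0)
  = |-1| / √1
  = 1 / 1
  ≈ 1

1


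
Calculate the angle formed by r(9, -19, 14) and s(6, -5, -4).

r·s = 9·6 + (-19)·(-5) + 14·(-4) = 54 + 95 - 56 = 93
|r| = √(9² + (-19)² + 14²) = √638 ≈ 25.26
|s| = √(6² + (-5)² + (-4)²) = √77 ≈ 8.775
cos θ = (r·s)/(|r||s|) = 93/(25.26·8.775) ≈ 0.4196
θ = arccos(0.4196) ≈ 65.19°

65.19°


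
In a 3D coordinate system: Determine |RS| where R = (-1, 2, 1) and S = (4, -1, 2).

d = √[(x₂-x₁)² + (y₂-y₁)² + (z₂-z₁)²]
  = √[5² + (-3)² + 1²]
  = √[25 + 9 + 1]
  = √35
  ≈ 5.916

5.916


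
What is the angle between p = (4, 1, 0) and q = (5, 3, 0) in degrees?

p·q = 4·5 + 1·3 + 0·0 = 20 + 3 + 0 = 23
|p| = √(4² + 1² + 0²) = √17 ≈ 4.123
|q| = √(5² + 3² + 0²) = √34 ≈ 5.831
cos θ = (p·q)/(|p||q|) = 23/(4.123·5.831) ≈ 0.9567
θ = arccos(0.9567) ≈ 16.93°

16.93°


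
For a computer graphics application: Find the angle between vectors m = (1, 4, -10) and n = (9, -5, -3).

m·n = 1·9 + 4·(-5) + (-10)·(-3) = 9 - 20 + 30 = 19
|m| = √(1² + 4² + (-10)²) = √117 ≈ 10.82
|n| = √(9² + (-5)² + (-3)²) = √115 ≈ 10.72
cos θ = (m·n)/(|m||n|) = 19/(10.82·10.72) ≈ 0.1638
θ = arccos(0.1638) ≈ 80.57°

80.57°


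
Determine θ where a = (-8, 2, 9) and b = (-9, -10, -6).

a·b = (-8)·(-9) + 2·(-10) + 9·(-6) = 72 - 20 - 54 = -2
|a| = √((-8)² + 2² + 9²) = √149 ≈ 12.21
|b| = √((-9)² + (-10)² + (-6)²) = √217 ≈ 14.73
cos θ = (a·b)/(|a||b|) = -2/(12.21·14.73) ≈ -0.01112
θ = arccos(-0.01112) ≈ 90.64°

90.64°


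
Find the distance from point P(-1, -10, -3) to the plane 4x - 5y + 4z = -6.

distance = |a·x₀ + b·y₀ + c·z₀ - d| / √(a² + b² + c²)
  = |4·(-1) + (-5)·(-10) + 4·(-3) - (-6)| / √(4² + (-5)² + 4²)
  = |-4 + 50 - 12 + 6| / √(16 + 25 + 16)
  = |40| / √57
  = 40 / 7.55
  ≈ 5.298

5.298


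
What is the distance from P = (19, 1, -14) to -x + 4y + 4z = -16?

distance = |a·x₀ + b·y₀ + c·z₀ - d| / √(a² + b² + c²)
  = |(-1)·19 + 4·1 + 4·(-14) - (-16)| / √((-1)² + 4² + 4²)
  = |-19 + 4 - 56 + 16| / √(1 + 16 + 16)
  = |-55| / √33
  = 55 / 5.745
  ≈ 9.574

9.574


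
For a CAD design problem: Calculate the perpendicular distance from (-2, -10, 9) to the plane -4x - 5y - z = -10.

distance = |a·x₀ + b·y₀ + c·z₀ - d| / √(a² + b² + c²)
  = |(-4)·(-2) + (-5)·(-10) + (-1)·9 - (-10)| / √((-4)² + (-5)² + (-1)²)
  = |8 + 50 - 9 + 10| / √(16 + 25 + 1)
  = |59| / √42
  = 59 / 6.481
  ≈ 9.104

9.104


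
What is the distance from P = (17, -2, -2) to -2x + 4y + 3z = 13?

distance = |a·x₀ + b·y₀ + c·z₀ - d| / √(a² + b² + c²)
  = |(-2)·17 + 4·(-2) + 3·(-2) - 13| / √((-2)² + 4² + 3²)
  = |-34 - 8 - 6 - 13| / √(4 + 16 + 9)
  = |-61| / √29
  = 61 / 5.385
  ≈ 11.33

11.33


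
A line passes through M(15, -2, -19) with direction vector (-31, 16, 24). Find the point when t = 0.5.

P(t) = M + t·d
  = (15 + (-31)·0.5, -2 + 16·0.5, -19 + 24·0.5)
  = (15 - 15.5, -2 + 8, -19 + 12)
  = (-0.5, 6, -7)

(-0.5, 6, -7)


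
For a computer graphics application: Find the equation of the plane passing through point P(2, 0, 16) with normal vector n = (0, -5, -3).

The plane through P with normal n = (a, b, c) satisfies n·(r - P) = 0,
i.e. ax + by + cz = a·x₀ + b·y₀ + c·z₀.
d = 0·2 + (-5)·0 + (-3)·16
  = 0 + 0 - 48
  = -48
Equation: -5y - 3z = -48

-5y - 3z = -48


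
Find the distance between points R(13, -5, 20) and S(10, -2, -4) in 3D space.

d = √[(x₂-x₁)² + (y₂-y₁)² + (z₂-z₁)²]
  = √[(-3)² + 3² + (-24)²]
  = √[9 + 9 + 576]
  = √594
  ≈ 24.37

24.37


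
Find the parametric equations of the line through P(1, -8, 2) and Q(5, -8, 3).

Direction vector d = Q - P = (5 - 1, -8 + 8, 3 - 2) = (4, 0, 1)
Parametric form r = P + t·d:
x = 1 + 4t, y = -8, z = 2 + t

x = 1 + 4t, y = -8, z = 2 + t


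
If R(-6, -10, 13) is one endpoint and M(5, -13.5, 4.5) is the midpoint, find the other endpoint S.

S = 2M - R
  = (2·5 - (-6), 2·(-13.5) - (-10), 2·4.5 - 13)
  = (10 + 6, -27 + 10, 9 - 13)
  = (16, -17, -4)

(16, -17, -4)


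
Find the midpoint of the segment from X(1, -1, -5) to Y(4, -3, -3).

M = ((x₁+x₂)/2, (y₁+y₂)/2, (z₁+z₂)/2)
  = ((1 + 4)/2, (-1 - 3)/2, (-5 - 3)/2)
  = (5/2, -4/2, -8/2)
  = (2.5, -2, -4)

(2.5, -2, -4)


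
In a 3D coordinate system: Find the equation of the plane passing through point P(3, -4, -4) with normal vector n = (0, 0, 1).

The plane through P with normal n = (a, b, c) satisfies n·(r - P) = 0,
i.e. ax + by + cz = a·x₀ + b·y₀ + c·z₀.
d = 0·3 + 0·(-4) + 1·(-4)
  = 0 + 0 - 4
  = -4
Equation: z = -4

z = -4


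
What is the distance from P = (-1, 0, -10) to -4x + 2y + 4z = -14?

distance = |a·x₀ + b·y₀ + c·z₀ - d| / √(a² + b² + c²)
  = |(-4)·(-1) + 2·0 + 4·(-10) - (-14)| / √((-4)² + 2² + 4²)
  = |4 + 0 - 40 + 14| / √(16 + 4 + 16)
  = |-22| / √36
  = 22 / 6
  ≈ 3.667

3.667


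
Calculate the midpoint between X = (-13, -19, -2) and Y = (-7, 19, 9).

M = ((x₁+x₂)/2, (y₁+y₂)/2, (z₁+z₂)/2)
  = ((-13 - 7)/2, (-19 + 19)/2, (-2 + 9)/2)
  = (-20/2, 0/2, 7/2)
  = (-10, 0, 3.5)

(-10, 0, 3.5)


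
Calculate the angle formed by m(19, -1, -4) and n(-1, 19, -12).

m·n = 19·(-1) + (-1)·19 + (-4)·(-12) = -19 - 19 + 48 = 10
|m| = √(19² + (-1)² + (-4)²) = √378 ≈ 19.44
|n| = √((-1)² + 19² + (-12)²) = √506 ≈ 22.49
cos θ = (m·n)/(|m||n|) = 10/(19.44·22.49) ≈ 0.02287
θ = arccos(0.02287) ≈ 88.69°

88.69°


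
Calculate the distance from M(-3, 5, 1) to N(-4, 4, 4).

d = √[(x₂-x₁)² + (y₂-y₁)² + (z₂-z₁)²]
  = √[(-1)² + (-1)² + 3²]
  = √[1 + 1 + 9]
  = √11
  ≈ 3.317

3.317


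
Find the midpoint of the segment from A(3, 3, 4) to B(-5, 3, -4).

M = ((x₁+x₂)/2, (y₁+y₂)/2, (z₁+z₂)/2)
  = ((3 - 5)/2, (3 + 3)/2, (4 - 4)/2)
  = (-2/2, 6/2, 0/2)
  = (-1, 3, 0)

(-1, 3, 0)


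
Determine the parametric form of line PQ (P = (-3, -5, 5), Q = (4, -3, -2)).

Direction vector d = Q - P = (4 + 3, -3 + 5, -2 - 5) = (7, 2, -7)
Parametric form r = P + t·d:
x = -3 + 7t, y = -5 + 2t, z = 5 - 7t

x = -3 + 7t, y = -5 + 2t, z = 5 - 7t


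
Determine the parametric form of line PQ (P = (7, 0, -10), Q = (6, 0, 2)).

Direction vector d = Q - P = (6 - 7, 0 + 0, 2 + 10) = (-1, 0, 12)
Parametric form r = P + t·d:
x = 7 - t, y = 0, z = -10 + 12t

x = 7 - t, y = 0, z = -10 + 12t


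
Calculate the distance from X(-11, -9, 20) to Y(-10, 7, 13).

d = √[(x₂-x₁)² + (y₂-y₁)² + (z₂-z₁)²]
  = √[1² + 16² + (-7)²]
  = √[1 + 256 + 49]
  = √306
  ≈ 17.49

17.49


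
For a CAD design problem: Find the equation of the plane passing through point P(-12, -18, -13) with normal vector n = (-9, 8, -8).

The plane through P with normal n = (a, b, c) satisfies n·(r - P) = 0,
i.e. ax + by + cz = a·x₀ + b·y₀ + c·z₀.
d = (-9)·(-12) + 8·(-18) + (-8)·(-13)
  = 108 - 144 + 104
  = 68
Equation: -9x + 8y - 8z = 68

-9x + 8y - 8z = 68


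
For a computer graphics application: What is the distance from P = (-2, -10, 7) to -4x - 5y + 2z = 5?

distance = |a·x₀ + b·y₀ + c·z₀ - d| / √(a² + b² + c²)
  = |(-4)·(-2) + (-5)·(-10) + 2·7 - 5| / √((-4)² + (-5)² + 2²)
  = |8 + 50 + 14 - 5| / √(16 + 25 + 4)
  = |67| / √45
  = 67 / 6.708
  ≈ 9.988

9.988


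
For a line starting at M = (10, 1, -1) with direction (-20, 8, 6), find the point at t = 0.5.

P(t) = M + t·d
  = (10 + (-20)·0.5, 1 + 8·0.5, -1 + 6·0.5)
  = (10 - 10, 1 + 4, -1 + 3)
  = (0, 5, 2)

(0, 5, 2)


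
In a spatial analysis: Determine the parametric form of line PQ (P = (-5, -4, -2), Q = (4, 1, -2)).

Direction vector d = Q - P = (4 + 5, 1 + 4, -2 + 2) = (9, 5, 0)
Parametric form r = P + t·d:
x = -5 + 9t, y = -4 + 5t, z = -2

x = -5 + 9t, y = -4 + 5t, z = -2


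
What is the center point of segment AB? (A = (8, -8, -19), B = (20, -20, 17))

M = ((x₁+x₂)/2, (y₁+y₂)/2, (z₁+z₂)/2)
  = ((8 + 20)/2, (-8 - 20)/2, (-19 + 17)/2)
  = (28/2, -28/2, -2/2)
  = (14, -14, -1)

(14, -14, -1)


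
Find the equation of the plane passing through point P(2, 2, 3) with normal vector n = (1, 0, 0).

The plane through P with normal n = (a, b, c) satisfies n·(r - P) = 0,
i.e. ax + by + cz = a·x₀ + b·y₀ + c·z₀.
d = 1·2 + 0·2 + 0·3
  = 2 + 0 + 0
  = 2
Equation: x = 2

x = 2


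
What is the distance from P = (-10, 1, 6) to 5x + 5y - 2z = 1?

distance = |a·x₀ + b·y₀ + c·z₀ - d| / √(a² + b² + c²)
  = |5·(-10) + 5·1 + (-2)·6 - 1| / √(5² + 5² + (-2)²)
  = |-50 + 5 - 12 - 1| / √(25 + 25 + 4)
  = |-58| / √54
  = 58 / 7.348
  ≈ 7.893

7.893


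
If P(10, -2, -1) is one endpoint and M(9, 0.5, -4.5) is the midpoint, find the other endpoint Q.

Q = 2M - P
  = (2·9 - 10, 2·0.5 - (-2), 2·(-4.5) - (-1))
  = (18 - 10, 1 + 2, -9 + 1)
  = (8, 3, -8)

(8, 3, -8)


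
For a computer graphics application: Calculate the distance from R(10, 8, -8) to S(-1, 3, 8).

d = √[(x₂-x₁)² + (y₂-y₁)² + (z₂-z₁)²]
  = √[(-11)² + (-5)² + 16²]
  = √[121 + 25 + 256]
  = √402
  ≈ 20.05

20.05


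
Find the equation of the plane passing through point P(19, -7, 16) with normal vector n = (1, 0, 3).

The plane through P with normal n = (a, b, c) satisfies n·(r - P) = 0,
i.e. ax + by + cz = a·x₀ + b·y₀ + c·z₀.
d = 1·19 + 0·(-7) + 3·16
  = 19 + 0 + 48
  = 67
Equation: x + 3z = 67

x + 3z = 67


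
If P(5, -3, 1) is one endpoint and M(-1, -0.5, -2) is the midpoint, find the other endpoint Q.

Q = 2M - P
  = (2·(-1) - 5, 2·(-0.5) - (-3), 2·(-2) - 1)
  = (-2 - 5, -1 + 3, -4 - 1)
  = (-7, 2, -5)

(-7, 2, -5)


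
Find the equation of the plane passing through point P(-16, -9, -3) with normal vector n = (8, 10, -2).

The plane through P with normal n = (a, b, c) satisfies n·(r - P) = 0,
i.e. ax + by + cz = a·x₀ + b·y₀ + c·z₀.
d = 8·(-16) + 10·(-9) + (-2)·(-3)
  = -128 - 90 + 6
  = -212
Equation: 8x + 10y - 2z = -212

8x + 10y - 2z = -212


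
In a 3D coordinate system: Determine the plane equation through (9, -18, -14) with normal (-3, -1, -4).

The plane through P with normal n = (a, b, c) satisfies n·(r - P) = 0,
i.e. ax + by + cz = a·x₀ + b·y₀ + c·z₀.
d = (-3)·9 + (-1)·(-18) + (-4)·(-14)
  = -27 + 18 + 56
  = 47
Equation: -3x - y - 4z = 47

-3x - y - 4z = 47


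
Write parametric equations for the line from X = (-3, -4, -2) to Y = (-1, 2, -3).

Direction vector d = Y - X = (-1 + 3, 2 + 4, -3 + 2) = (2, 6, -1)
Parametric form r = X + t·d:
x = -3 + 2t, y = -4 + 6t, z = -2 - t

x = -3 + 2t, y = -4 + 6t, z = -2 - t


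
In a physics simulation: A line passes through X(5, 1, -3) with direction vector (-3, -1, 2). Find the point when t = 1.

P(t) = X + t·d
  = (5 + (-3)·1, 1 + (-1)·1, -3 + 2·1)
  = (5 - 3, 1 - 1, -3 + 2)
  = (2, 0, -1)

(2, 0, -1)


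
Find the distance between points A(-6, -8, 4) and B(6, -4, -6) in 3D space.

d = √[(x₂-x₁)² + (y₂-y₁)² + (z₂-z₁)²]
  = √[12² + 4² + (-10)²]
  = √[144 + 16 + 100]
  = √260
  ≈ 16.12

16.12


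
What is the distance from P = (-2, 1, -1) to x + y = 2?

distance = |a·x₀ + b·y₀ + c·z₀ - d| / √(a² + b² + c²)
  = |1·(-2) + 1·1 + 0·(-1) - 2| / √(1² + 1² + 0²)
  = |-2 + 1 + 0 - 2| / √(1 + 1 + 0)
  = |-3| / √2
  = 3 / 1.414
  ≈ 2.121

2.121


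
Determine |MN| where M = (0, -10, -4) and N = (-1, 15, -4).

d = √[(x₂-x₁)² + (y₂-y₁)² + (z₂-z₁)²]
  = √[(-1)² + 25² + 0²]
  = √[1 + 625 + 0]
  = √626
  ≈ 25.02

25.02


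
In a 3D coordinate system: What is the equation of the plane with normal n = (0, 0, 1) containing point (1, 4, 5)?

The plane through P with normal n = (a, b, c) satisfies n·(r - P) = 0,
i.e. ax + by + cz = a·x₀ + b·y₀ + c·z₀.
d = 0·1 + 0·4 + 1·5
  = 0 + 0 + 5
  = 5
Equation: z = 5

z = 5


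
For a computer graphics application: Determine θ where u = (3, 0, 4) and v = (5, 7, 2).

u·v = 3·5 + 0·7 + 4·2 = 15 + 0 + 8 = 23
|u| = √(3² + 0² + 4²) = √25 ≈ 5
|v| = √(5² + 7² + 2²) = √78 ≈ 8.832
cos θ = (u·v)/(|u||v|) = 23/(5·8.832) ≈ 0.5208
θ = arccos(0.5208) ≈ 58.61°

58.61°


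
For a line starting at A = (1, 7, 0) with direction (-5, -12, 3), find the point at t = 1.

P(t) = A + t·d
  = (1 + (-5)·1, 7 + (-12)·1, 0 + 3·1)
  = (1 - 5, 7 - 12, 0 + 3)
  = (-4, -5, 3)

(-4, -5, 3)


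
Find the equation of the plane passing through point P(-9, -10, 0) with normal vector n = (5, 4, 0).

The plane through P with normal n = (a, b, c) satisfies n·(r - P) = 0,
i.e. ax + by + cz = a·x₀ + b·y₀ + c·z₀.
d = 5·(-9) + 4·(-10) + 0·0
  = -45 - 40 + 0
  = -85
Equation: 5x + 4y = -85

5x + 4y = -85


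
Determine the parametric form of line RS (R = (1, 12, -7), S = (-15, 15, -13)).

Direction vector d = S - R = (-15 - 1, 15 - 12, -13 + 7) = (-16, 3, -6)
Parametric form r = R + t·d:
x = 1 - 16t, y = 12 + 3t, z = -7 - 6t

x = 1 - 16t, y = 12 + 3t, z = -7 - 6t


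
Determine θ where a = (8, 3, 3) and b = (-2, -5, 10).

a·b = 8·(-2) + 3·(-5) + 3·10 = -16 - 15 + 30 = -1
|a| = √(8² + 3² + 3²) = √82 ≈ 9.055
|b| = √((-2)² + (-5)² + 10²) = √129 ≈ 11.36
cos θ = (a·b)/(|a||b|) = -1/(9.055·11.36) ≈ -0.009723
θ = arccos(-0.009723) ≈ 90.56°

90.56°


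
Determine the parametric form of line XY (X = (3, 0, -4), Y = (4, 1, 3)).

Direction vector d = Y - X = (4 - 3, 1 + 0, 3 + 4) = (1, 1, 7)
Parametric form r = X + t·d:
x = 3 + t, y = 0 + t, z = -4 + 7t

x = 3 + t, y = 0 + t, z = -4 + 7t


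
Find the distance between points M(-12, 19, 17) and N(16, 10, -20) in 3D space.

d = √[(x₂-x₁)² + (y₂-y₁)² + (z₂-z₁)²]
  = √[28² + (-9)² + (-37)²]
  = √[784 + 81 + 1369]
  = √2234
  ≈ 47.27

47.27


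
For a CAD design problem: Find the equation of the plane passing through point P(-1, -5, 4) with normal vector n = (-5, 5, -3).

The plane through P with normal n = (a, b, c) satisfies n·(r - P) = 0,
i.e. ax + by + cz = a·x₀ + b·y₀ + c·z₀.
d = (-5)·(-1) + 5·(-5) + (-3)·4
  = 5 - 25 - 12
  = -32
Equation: -5x + 5y - 3z = -32

-5x + 5y - 3z = -32


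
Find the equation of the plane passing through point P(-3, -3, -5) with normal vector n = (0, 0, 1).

The plane through P with normal n = (a, b, c) satisfies n·(r - P) = 0,
i.e. ax + by + cz = a·x₀ + b·y₀ + c·z₀.
d = 0·(-3) + 0·(-3) + 1·(-5)
  = 0 + 0 - 5
  = -5
Equation: z = -5

z = -5


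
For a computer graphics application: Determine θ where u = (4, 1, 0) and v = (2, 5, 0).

u·v = 4·2 + 1·5 + 0·0 = 8 + 5 + 0 = 13
|u| = √(4² + 1² + 0²) = √17 ≈ 4.123
|v| = √(2² + 5² + 0²) = √29 ≈ 5.385
cos θ = (u·v)/(|u||v|) = 13/(4.123·5.385) ≈ 0.5855
θ = arccos(0.5855) ≈ 54.16°

54.16°


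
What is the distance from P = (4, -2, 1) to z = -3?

distance = |a·x₀ + b·y₀ + c·z₀ - d| / √(a² + b² + c²)
  = |0·4 + 0·(-2) + 1·1 - (-3)| / √(0² + 0² + 1²)
  = |0 + 0 + 1 + 3| / √(0 + 0 + 1)
  = |4| / √1
  = 4 / 1
  ≈ 4

4


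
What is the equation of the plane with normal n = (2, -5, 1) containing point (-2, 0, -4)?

The plane through P with normal n = (a, b, c) satisfies n·(r - P) = 0,
i.e. ax + by + cz = a·x₀ + b·y₀ + c·z₀.
d = 2·(-2) + (-5)·0 + 1·(-4)
  = -4 + 0 - 4
  = -8
Equation: 2x - 5y + z = -8

2x - 5y + z = -8


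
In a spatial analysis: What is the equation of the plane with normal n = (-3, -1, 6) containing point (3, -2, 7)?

The plane through P with normal n = (a, b, c) satisfies n·(r - P) = 0,
i.e. ax + by + cz = a·x₀ + b·y₀ + c·z₀.
d = (-3)·3 + (-1)·(-2) + 6·7
  = -9 + 2 + 42
  = 35
Equation: -3x - y + 6z = 35

-3x - y + 6z = 35


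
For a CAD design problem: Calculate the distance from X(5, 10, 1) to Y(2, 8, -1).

d = √[(x₂-x₁)² + (y₂-y₁)² + (z₂-z₁)²]
  = √[(-3)² + (-2)² + (-2)²]
  = √[9 + 4 + 4]
  = √17
  ≈ 4.123

4.123


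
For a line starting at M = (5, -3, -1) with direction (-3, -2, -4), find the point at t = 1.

P(t) = M + t·d
  = (5 + (-3)·1, -3 + (-2)·1, -1 + (-4)·1)
  = (5 - 3, -3 - 2, -1 - 4)
  = (2, -5, -5)

(2, -5, -5)


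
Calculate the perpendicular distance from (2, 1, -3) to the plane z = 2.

distance = |a·x₀ + b·y₀ + c·z₀ - d| / √(a² + b² + c²)
  = |0·2 + 0·1 + 1·(-3) - 2| / √(0² + 0² + 1²)
  = |0 + 0 - 3 - 2| / √(0 + 0 + 1)
  = |-5| / √1
  = 5 / 1
  ≈ 5

5


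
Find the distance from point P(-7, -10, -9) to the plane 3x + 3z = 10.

distance = |a·x₀ + b·y₀ + c·z₀ - d| / √(a² + b² + c²)
  = |3·(-7) + 0·(-10) + 3·(-9) - 10| / √(3² + 0² + 3²)
  = |-21 + 0 - 27 - 10| / √(9 + 0 + 9)
  = |-58| / √18
  = 58 / 4.243
  ≈ 13.67

13.67


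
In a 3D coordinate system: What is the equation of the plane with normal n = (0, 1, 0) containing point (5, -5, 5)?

The plane through P with normal n = (a, b, c) satisfies n·(r - P) = 0,
i.e. ax + by + cz = a·x₀ + b·y₀ + c·z₀.
d = 0·5 + 1·(-5) + 0·5
  = 0 - 5 + 0
  = -5
Equation: y = -5

y = -5


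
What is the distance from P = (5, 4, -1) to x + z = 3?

distance = |a·x₀ + b·y₀ + c·z₀ - d| / √(a² + b² + c²)
  = |1·5 + 0·4 + 1·(-1) - 3| / √(1² + 0² + 1²)
  = |5 + 0 - 1 - 3| / √(1 + 0 + 1)
  = |1| / √2
  = 1 / 1.414
  ≈ 0.7071

0.7071


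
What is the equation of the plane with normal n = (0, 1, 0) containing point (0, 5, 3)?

The plane through P with normal n = (a, b, c) satisfies n·(r - P) = 0,
i.e. ax + by + cz = a·x₀ + b·y₀ + c·z₀.
d = 0·0 + 1·5 + 0·3
  = 0 + 5 + 0
  = 5
Equation: y = 5

y = 5


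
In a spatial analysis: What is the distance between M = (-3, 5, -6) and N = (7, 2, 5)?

d = √[(x₂-x₁)² + (y₂-y₁)² + (z₂-z₁)²]
  = √[10² + (-3)² + 11²]
  = √[100 + 9 + 121]
  = √230
  ≈ 15.17

15.17


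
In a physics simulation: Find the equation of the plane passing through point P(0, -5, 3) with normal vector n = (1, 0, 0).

The plane through P with normal n = (a, b, c) satisfies n·(r - P) = 0,
i.e. ax + by + cz = a·x₀ + b·y₀ + c·z₀.
d = 1·0 + 0·(-5) + 0·3
  = 0 + 0 + 0
  = 0
Equation: x = 0

x = 0


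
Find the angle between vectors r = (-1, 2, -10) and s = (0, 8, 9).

r·s = (-1)·0 + 2·8 + (-10)·9 = 0 + 16 - 90 = -74
|r| = √((-1)² + 2² + (-10)²) = √105 ≈ 10.25
|s| = √(0² + 8² + 9²) = √145 ≈ 12.04
cos θ = (r·s)/(|r||s|) = -74/(10.25·12.04) ≈ -0.5997
θ = arccos(-0.5997) ≈ 126.9°

126.9°


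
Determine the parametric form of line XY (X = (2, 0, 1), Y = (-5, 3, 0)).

Direction vector d = Y - X = (-5 - 2, 3 + 0, 0 - 1) = (-7, 3, -1)
Parametric form r = X + t·d:
x = 2 - 7t, y = 0 + 3t, z = 1 - t

x = 2 - 7t, y = 0 + 3t, z = 1 - t


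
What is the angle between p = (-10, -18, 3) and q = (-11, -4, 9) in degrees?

p·q = (-10)·(-11) + (-18)·(-4) + 3·9 = 110 + 72 + 27 = 209
|p| = √((-10)² + (-18)² + 3²) = √433 ≈ 20.81
|q| = √((-11)² + (-4)² + 9²) = √218 ≈ 14.76
cos θ = (p·q)/(|p||q|) = 209/(20.81·14.76) ≈ 0.6803
θ = arccos(0.6803) ≈ 47.14°

47.14°


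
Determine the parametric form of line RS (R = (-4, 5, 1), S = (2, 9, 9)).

Direction vector d = S - R = (2 + 4, 9 - 5, 9 - 1) = (6, 4, 8)
Parametric form r = R + t·d:
x = -4 + 6t, y = 5 + 4t, z = 1 + 8t

x = -4 + 6t, y = 5 + 4t, z = 1 + 8t


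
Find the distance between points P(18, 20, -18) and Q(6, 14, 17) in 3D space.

d = √[(x₂-x₁)² + (y₂-y₁)² + (z₂-z₁)²]
  = √[(-12)² + (-6)² + 35²]
  = √[144 + 36 + 1225]
  = √1405
  ≈ 37.48

37.48


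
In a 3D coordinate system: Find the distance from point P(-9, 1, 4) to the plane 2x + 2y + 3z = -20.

distance = |a·x₀ + b·y₀ + c·z₀ - d| / √(a² + b² + c²)
  = |2·(-9) + 2·1 + 3·4 - (-20)| / √(2² + 2² + 3²)
  = |-18 + 2 + 12 + 20| / √(4 + 4 + 9)
  = |16| / √17
  = 16 / 4.123
  ≈ 3.881

3.881


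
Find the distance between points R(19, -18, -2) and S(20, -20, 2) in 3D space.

d = √[(x₂-x₁)² + (y₂-y₁)² + (z₂-z₁)²]
  = √[1² + (-2)² + 4²]
  = √[1 + 4 + 16]
  = √21
  ≈ 4.583

4.583


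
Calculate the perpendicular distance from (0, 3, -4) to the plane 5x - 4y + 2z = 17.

distance = |a·x₀ + b·y₀ + c·z₀ - d| / √(a² + b² + c²)
  = |5·0 + (-4)·3 + 2·(-4) - 17| / √(5² + (-4)² + 2²)
  = |0 - 12 - 8 - 17| / √(25 + 16 + 4)
  = |-37| / √45
  = 37 / 6.708
  ≈ 5.516

5.516


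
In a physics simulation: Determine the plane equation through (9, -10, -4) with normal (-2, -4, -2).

The plane through P with normal n = (a, b, c) satisfies n·(r - P) = 0,
i.e. ax + by + cz = a·x₀ + b·y₀ + c·z₀.
d = (-2)·9 + (-4)·(-10) + (-2)·(-4)
  = -18 + 40 + 8
  = 30
Equation: -2x - 4y - 2z = 30

-2x - 4y - 2z = 30


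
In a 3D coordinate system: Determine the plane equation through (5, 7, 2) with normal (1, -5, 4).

The plane through P with normal n = (a, b, c) satisfies n·(r - P) = 0,
i.e. ax + by + cz = a·x₀ + b·y₀ + c·z₀.
d = 1·5 + (-5)·7 + 4·2
  = 5 - 35 + 8
  = -22
Equation: x - 5y + 4z = -22

x - 5y + 4z = -22


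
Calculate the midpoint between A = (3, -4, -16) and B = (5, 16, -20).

M = ((x₁+x₂)/2, (y₁+y₂)/2, (z₁+z₂)/2)
  = ((3 + 5)/2, (-4 + 16)/2, (-16 - 20)/2)
  = (8/2, 12/2, -36/2)
  = (4, 6, -18)

(4, 6, -18)


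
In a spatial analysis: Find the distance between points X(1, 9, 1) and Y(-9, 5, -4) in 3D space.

d = √[(x₂-x₁)² + (y₂-y₁)² + (z₂-z₁)²]
  = √[(-10)² + (-4)² + (-5)²]
  = √[100 + 16 + 25]
  = √141
  ≈ 11.87

11.87


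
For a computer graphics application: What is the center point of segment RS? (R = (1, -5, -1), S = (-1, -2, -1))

M = ((x₁+x₂)/2, (y₁+y₂)/2, (z₁+z₂)/2)
  = ((1 - 1)/2, (-5 - 2)/2, (-1 - 1)/2)
  = (0/2, -7/2, -2/2)
  = (0, -3.5, -1)

(0, -3.5, -1)


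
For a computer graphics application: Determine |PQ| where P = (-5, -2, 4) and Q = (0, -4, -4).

d = √[(x₂-x₁)² + (y₂-y₁)² + (z₂-z₁)²]
  = √[5² + (-2)² + (-8)²]
  = √[25 + 4 + 64]
  = √93
  ≈ 9.644

9.644


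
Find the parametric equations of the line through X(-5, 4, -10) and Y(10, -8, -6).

Direction vector d = Y - X = (10 + 5, -8 - 4, -6 + 10) = (15, -12, 4)
Parametric form r = X + t·d:
x = -5 + 15t, y = 4 - 12t, z = -10 + 4t

x = -5 + 15t, y = 4 - 12t, z = -10 + 4t


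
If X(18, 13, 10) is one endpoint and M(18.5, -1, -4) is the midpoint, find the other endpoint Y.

Y = 2M - X
  = (2·18.5 - 18, 2·(-1) - 13, 2·(-4) - 10)
  = (37 - 18, -2 - 13, -8 - 10)
  = (19, -15, -18)

(19, -15, -18)


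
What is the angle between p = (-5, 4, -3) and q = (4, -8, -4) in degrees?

p·q = (-5)·4 + 4·(-8) + (-3)·(-4) = -20 - 32 + 12 = -40
|p| = √((-5)² + 4² + (-3)²) = √50 ≈ 7.071
|q| = √(4² + (-8)² + (-4)²) = √96 ≈ 9.798
cos θ = (p·q)/(|p||q|) = -40/(7.071·9.798) ≈ -0.5774
θ = arccos(-0.5774) ≈ 125.3°

125.3°


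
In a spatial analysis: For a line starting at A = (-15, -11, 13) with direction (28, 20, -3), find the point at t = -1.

P(t) = A + t·d
  = (-15 + 28·(-1), -11 + 20·(-1), 13 + (-3)·(-1))
  = (-15 - 28, -11 - 20, 13 + 3)
  = (-43, -31, 16)

(-43, -31, 16)


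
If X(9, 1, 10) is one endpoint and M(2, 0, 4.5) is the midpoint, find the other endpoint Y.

Y = 2M - X
  = (2·2 - 9, 2·0 - 1, 2·4.5 - 10)
  = (4 - 9, 0 - 1, 9 - 10)
  = (-5, -1, -1)

(-5, -1, -1)


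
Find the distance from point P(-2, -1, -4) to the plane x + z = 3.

distance = |a·x₀ + b·y₀ + c·z₀ - d| / √(a² + b² + c²)
  = |1·(-2) + 0·(-1) + 1·(-4) - 3| / √(1² + 0² + 1²)
  = |-2 + 0 - 4 - 3| / √(1 + 0 + 1)
  = |-9| / √2
  = 9 / 1.414
  ≈ 6.364

6.364
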